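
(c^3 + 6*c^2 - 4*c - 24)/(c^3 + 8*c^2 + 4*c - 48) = (c + 2)/(c + 4)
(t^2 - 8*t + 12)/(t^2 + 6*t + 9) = (t^2 - 8*t + 12)/(t^2 + 6*t + 9)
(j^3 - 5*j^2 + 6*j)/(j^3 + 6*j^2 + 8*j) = (j^2 - 5*j + 6)/(j^2 + 6*j + 8)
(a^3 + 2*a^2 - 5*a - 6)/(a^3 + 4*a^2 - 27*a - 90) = (a^2 - a - 2)/(a^2 + a - 30)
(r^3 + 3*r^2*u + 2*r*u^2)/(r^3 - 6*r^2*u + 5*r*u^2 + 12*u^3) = r*(r + 2*u)/(r^2 - 7*r*u + 12*u^2)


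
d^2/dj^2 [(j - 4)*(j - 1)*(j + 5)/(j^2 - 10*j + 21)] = 4*(29*j^3 - 285*j^2 + 1023*j - 1415)/(j^6 - 30*j^5 + 363*j^4 - 2260*j^3 + 7623*j^2 - 13230*j + 9261)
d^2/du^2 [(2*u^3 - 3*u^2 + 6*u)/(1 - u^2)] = 2*(-8*u^3 + 9*u^2 - 24*u + 3)/(u^6 - 3*u^4 + 3*u^2 - 1)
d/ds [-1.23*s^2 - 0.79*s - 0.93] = -2.46*s - 0.79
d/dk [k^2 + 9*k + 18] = 2*k + 9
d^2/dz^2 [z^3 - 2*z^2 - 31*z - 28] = 6*z - 4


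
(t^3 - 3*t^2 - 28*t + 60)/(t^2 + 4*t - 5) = (t^2 - 8*t + 12)/(t - 1)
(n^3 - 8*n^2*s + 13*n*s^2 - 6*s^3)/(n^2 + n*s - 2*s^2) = (n^2 - 7*n*s + 6*s^2)/(n + 2*s)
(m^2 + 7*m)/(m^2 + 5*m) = (m + 7)/(m + 5)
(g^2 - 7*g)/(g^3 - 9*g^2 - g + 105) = g/(g^2 - 2*g - 15)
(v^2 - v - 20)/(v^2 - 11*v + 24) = (v^2 - v - 20)/(v^2 - 11*v + 24)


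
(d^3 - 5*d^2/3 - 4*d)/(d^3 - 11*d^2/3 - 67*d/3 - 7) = d*(-3*d^2 + 5*d + 12)/(-3*d^3 + 11*d^2 + 67*d + 21)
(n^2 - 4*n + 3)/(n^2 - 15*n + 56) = (n^2 - 4*n + 3)/(n^2 - 15*n + 56)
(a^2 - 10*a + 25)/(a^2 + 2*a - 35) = (a - 5)/(a + 7)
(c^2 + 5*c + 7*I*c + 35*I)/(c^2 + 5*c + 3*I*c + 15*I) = (c + 7*I)/(c + 3*I)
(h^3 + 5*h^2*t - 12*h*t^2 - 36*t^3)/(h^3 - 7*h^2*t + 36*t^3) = (-h - 6*t)/(-h + 6*t)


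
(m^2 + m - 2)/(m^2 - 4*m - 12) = (m - 1)/(m - 6)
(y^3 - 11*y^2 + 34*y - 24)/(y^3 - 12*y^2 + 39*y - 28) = (y - 6)/(y - 7)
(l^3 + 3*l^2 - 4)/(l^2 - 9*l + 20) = (l^3 + 3*l^2 - 4)/(l^2 - 9*l + 20)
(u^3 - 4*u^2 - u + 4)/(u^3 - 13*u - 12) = (u - 1)/(u + 3)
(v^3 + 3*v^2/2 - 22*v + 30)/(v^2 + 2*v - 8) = (v^2 + 7*v/2 - 15)/(v + 4)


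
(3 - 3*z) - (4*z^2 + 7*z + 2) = -4*z^2 - 10*z + 1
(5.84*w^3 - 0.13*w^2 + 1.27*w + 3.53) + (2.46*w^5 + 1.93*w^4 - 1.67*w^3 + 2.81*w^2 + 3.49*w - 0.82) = 2.46*w^5 + 1.93*w^4 + 4.17*w^3 + 2.68*w^2 + 4.76*w + 2.71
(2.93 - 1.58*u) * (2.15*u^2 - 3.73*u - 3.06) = -3.397*u^3 + 12.1929*u^2 - 6.0941*u - 8.9658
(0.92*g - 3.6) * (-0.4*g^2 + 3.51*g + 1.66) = -0.368*g^3 + 4.6692*g^2 - 11.1088*g - 5.976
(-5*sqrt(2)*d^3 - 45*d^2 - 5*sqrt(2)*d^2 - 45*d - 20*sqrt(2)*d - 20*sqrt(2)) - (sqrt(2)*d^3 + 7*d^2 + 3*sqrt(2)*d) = -6*sqrt(2)*d^3 - 52*d^2 - 5*sqrt(2)*d^2 - 45*d - 23*sqrt(2)*d - 20*sqrt(2)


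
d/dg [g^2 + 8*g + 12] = 2*g + 8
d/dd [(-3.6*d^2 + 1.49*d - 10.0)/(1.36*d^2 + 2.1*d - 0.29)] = (-9.5864*d^2 + 29.288*d + 20.5679)/(1.8496*d^4 + 5.712*d^3 + 3.6212*d^2 - 1.218*d + 0.0841)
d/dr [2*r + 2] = 2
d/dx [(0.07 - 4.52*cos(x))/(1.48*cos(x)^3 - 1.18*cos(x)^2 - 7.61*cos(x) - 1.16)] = (-13.3792*cos(x)^3 + 5.6444*cos(x)^2 - 0.165199999999999*cos(x) - 5.7759)*sin(x)/(2.1904*cos(x)^6 - 3.4928*cos(x)^5 - 21.1332*cos(x)^4 + 14.526*cos(x)^3 + 60.6497*cos(x)^2 + 17.6552*cos(x) + 1.3456)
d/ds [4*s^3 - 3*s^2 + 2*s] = 12*s^2 - 6*s + 2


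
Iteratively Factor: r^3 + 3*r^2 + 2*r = (r)*(r^2 + 3*r + 2) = r*(r + 2)*(r + 1)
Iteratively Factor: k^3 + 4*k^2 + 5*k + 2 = (k + 1)*(k^2 + 3*k + 2) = (k + 1)*(k + 2)*(k + 1)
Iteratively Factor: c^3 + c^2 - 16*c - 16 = (c + 1)*(c^2 - 16) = (c + 1)*(c + 4)*(c - 4)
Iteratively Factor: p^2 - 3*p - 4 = (p + 1)*(p - 4)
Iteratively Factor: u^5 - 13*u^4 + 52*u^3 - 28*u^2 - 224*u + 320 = (u - 4)*(u^4 - 9*u^3 + 16*u^2 + 36*u - 80) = (u - 4)*(u - 2)*(u^3 - 7*u^2 + 2*u + 40) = (u - 5)*(u - 4)*(u - 2)*(u^2 - 2*u - 8) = (u - 5)*(u - 4)^2*(u - 2)*(u + 2)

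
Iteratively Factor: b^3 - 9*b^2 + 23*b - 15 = (b - 1)*(b^2 - 8*b + 15) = (b - 3)*(b - 1)*(b - 5)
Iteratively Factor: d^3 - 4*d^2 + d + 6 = (d + 1)*(d^2 - 5*d + 6) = (d - 2)*(d + 1)*(d - 3)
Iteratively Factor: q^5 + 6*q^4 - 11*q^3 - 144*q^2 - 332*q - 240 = (q + 2)*(q^4 + 4*q^3 - 19*q^2 - 106*q - 120) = (q + 2)^2*(q^3 + 2*q^2 - 23*q - 60) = (q - 5)*(q + 2)^2*(q^2 + 7*q + 12) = (q - 5)*(q + 2)^2*(q + 3)*(q + 4)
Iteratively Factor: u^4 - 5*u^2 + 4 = (u - 2)*(u^3 + 2*u^2 - u - 2) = (u - 2)*(u - 1)*(u^2 + 3*u + 2) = (u - 2)*(u - 1)*(u + 1)*(u + 2)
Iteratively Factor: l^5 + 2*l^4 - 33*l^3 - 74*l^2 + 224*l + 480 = (l - 5)*(l^4 + 7*l^3 + 2*l^2 - 64*l - 96) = (l - 5)*(l + 4)*(l^3 + 3*l^2 - 10*l - 24) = (l - 5)*(l + 4)^2*(l^2 - l - 6) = (l - 5)*(l + 2)*(l + 4)^2*(l - 3)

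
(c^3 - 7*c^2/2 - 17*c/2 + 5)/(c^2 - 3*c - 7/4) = 2*(-2*c^3 + 7*c^2 + 17*c - 10)/(-4*c^2 + 12*c + 7)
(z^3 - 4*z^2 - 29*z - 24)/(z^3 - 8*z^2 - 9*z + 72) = (z + 1)/(z - 3)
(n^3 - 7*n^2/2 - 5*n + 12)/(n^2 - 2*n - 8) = n - 3/2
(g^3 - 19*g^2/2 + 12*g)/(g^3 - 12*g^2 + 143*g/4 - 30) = 2*g/(2*g - 5)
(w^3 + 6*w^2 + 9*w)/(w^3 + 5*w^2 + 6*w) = (w + 3)/(w + 2)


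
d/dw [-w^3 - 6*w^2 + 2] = 3*w*(-w - 4)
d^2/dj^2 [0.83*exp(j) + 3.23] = 0.83*exp(j)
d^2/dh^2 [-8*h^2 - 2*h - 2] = -16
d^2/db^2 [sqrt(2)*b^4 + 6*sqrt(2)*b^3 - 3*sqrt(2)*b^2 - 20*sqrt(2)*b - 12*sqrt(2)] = sqrt(2)*(12*b^2 + 36*b - 6)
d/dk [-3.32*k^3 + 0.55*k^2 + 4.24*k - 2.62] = -9.96*k^2 + 1.1*k + 4.24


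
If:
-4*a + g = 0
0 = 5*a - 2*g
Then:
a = 0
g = 0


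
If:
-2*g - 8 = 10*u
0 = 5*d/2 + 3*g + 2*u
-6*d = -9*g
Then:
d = 48/127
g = 32/127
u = -108/127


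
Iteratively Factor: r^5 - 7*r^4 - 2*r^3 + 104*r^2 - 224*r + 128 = (r + 4)*(r^4 - 11*r^3 + 42*r^2 - 64*r + 32) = (r - 4)*(r + 4)*(r^3 - 7*r^2 + 14*r - 8) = (r - 4)*(r - 1)*(r + 4)*(r^2 - 6*r + 8) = (r - 4)*(r - 2)*(r - 1)*(r + 4)*(r - 4)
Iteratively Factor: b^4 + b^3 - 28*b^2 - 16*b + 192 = (b + 4)*(b^3 - 3*b^2 - 16*b + 48) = (b + 4)^2*(b^2 - 7*b + 12) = (b - 3)*(b + 4)^2*(b - 4)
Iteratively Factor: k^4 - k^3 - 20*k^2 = (k - 5)*(k^3 + 4*k^2) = k*(k - 5)*(k^2 + 4*k) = k^2*(k - 5)*(k + 4)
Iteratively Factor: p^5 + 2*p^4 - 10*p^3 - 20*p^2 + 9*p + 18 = (p - 3)*(p^4 + 5*p^3 + 5*p^2 - 5*p - 6) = (p - 3)*(p - 1)*(p^3 + 6*p^2 + 11*p + 6) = (p - 3)*(p - 1)*(p + 1)*(p^2 + 5*p + 6) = (p - 3)*(p - 1)*(p + 1)*(p + 2)*(p + 3)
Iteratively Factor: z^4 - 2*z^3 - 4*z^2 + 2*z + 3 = (z - 1)*(z^3 - z^2 - 5*z - 3) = (z - 1)*(z + 1)*(z^2 - 2*z - 3) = (z - 3)*(z - 1)*(z + 1)*(z + 1)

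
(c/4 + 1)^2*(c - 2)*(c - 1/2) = c^4/16 + 11*c^3/32 - 3*c^2/16 - 2*c + 1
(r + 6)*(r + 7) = r^2 + 13*r + 42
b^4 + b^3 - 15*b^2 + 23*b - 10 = (b - 2)*(b - 1)^2*(b + 5)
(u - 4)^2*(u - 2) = u^3 - 10*u^2 + 32*u - 32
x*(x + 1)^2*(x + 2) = x^4 + 4*x^3 + 5*x^2 + 2*x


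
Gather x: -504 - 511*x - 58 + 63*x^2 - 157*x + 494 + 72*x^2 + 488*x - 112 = 135*x^2 - 180*x - 180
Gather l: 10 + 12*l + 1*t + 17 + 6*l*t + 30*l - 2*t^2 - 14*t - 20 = l*(6*t + 42) - 2*t^2 - 13*t + 7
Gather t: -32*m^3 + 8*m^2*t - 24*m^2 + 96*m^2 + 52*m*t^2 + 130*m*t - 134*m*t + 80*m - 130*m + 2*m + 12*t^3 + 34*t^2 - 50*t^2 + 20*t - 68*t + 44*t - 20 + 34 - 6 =-32*m^3 + 72*m^2 - 48*m + 12*t^3 + t^2*(52*m - 16) + t*(8*m^2 - 4*m - 4) + 8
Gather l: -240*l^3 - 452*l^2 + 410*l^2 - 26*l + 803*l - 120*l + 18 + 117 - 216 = -240*l^3 - 42*l^2 + 657*l - 81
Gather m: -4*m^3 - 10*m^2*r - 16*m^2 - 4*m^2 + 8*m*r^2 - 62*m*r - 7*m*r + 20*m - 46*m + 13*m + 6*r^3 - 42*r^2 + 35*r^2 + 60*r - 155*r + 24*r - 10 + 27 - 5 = -4*m^3 + m^2*(-10*r - 20) + m*(8*r^2 - 69*r - 13) + 6*r^3 - 7*r^2 - 71*r + 12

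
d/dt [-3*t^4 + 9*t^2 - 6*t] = -12*t^3 + 18*t - 6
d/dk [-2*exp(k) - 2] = -2*exp(k)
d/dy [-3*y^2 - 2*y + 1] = -6*y - 2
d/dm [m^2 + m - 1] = 2*m + 1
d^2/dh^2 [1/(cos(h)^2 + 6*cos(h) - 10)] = (-8*sin(h)^4 + 156*sin(h)^2 - 75*cos(h) - 9*cos(3*h) + 36)/(2*(-sin(h)^2 + 6*cos(h) - 9)^3)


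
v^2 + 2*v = v*(v + 2)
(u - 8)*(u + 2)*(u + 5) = u^3 - u^2 - 46*u - 80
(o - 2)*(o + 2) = o^2 - 4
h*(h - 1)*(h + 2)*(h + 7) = h^4 + 8*h^3 + 5*h^2 - 14*h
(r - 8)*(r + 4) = r^2 - 4*r - 32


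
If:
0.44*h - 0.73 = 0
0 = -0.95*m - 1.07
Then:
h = 1.66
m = -1.13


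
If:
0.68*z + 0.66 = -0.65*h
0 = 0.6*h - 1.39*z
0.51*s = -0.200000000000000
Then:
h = -0.70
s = -0.39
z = -0.30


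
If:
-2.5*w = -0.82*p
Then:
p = 3.04878048780488*w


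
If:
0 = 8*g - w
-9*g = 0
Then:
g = 0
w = 0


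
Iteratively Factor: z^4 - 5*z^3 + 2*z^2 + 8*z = (z - 4)*(z^3 - z^2 - 2*z) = (z - 4)*(z - 2)*(z^2 + z) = (z - 4)*(z - 2)*(z + 1)*(z)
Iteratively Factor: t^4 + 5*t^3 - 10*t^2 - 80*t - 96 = (t + 2)*(t^3 + 3*t^2 - 16*t - 48) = (t + 2)*(t + 4)*(t^2 - t - 12) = (t - 4)*(t + 2)*(t + 4)*(t + 3)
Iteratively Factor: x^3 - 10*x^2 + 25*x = (x - 5)*(x^2 - 5*x) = (x - 5)^2*(x)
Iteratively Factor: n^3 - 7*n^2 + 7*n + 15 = (n - 3)*(n^2 - 4*n - 5) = (n - 3)*(n + 1)*(n - 5)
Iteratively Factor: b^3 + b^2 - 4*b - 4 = (b + 1)*(b^2 - 4) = (b - 2)*(b + 1)*(b + 2)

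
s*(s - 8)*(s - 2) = s^3 - 10*s^2 + 16*s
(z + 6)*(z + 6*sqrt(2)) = z^2 + 6*z + 6*sqrt(2)*z + 36*sqrt(2)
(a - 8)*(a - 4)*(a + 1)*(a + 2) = a^4 - 9*a^3 - 2*a^2 + 72*a + 64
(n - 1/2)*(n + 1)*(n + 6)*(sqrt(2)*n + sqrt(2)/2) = sqrt(2)*n^4 + 7*sqrt(2)*n^3 + 23*sqrt(2)*n^2/4 - 7*sqrt(2)*n/4 - 3*sqrt(2)/2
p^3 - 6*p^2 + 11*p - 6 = (p - 3)*(p - 2)*(p - 1)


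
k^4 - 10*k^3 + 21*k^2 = k^2*(k - 7)*(k - 3)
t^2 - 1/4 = (t - 1/2)*(t + 1/2)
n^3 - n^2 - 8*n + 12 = (n - 2)^2*(n + 3)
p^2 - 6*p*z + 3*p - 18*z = (p + 3)*(p - 6*z)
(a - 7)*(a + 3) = a^2 - 4*a - 21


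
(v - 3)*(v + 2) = v^2 - v - 6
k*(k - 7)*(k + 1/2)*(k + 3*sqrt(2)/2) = k^4 - 13*k^3/2 + 3*sqrt(2)*k^3/2 - 39*sqrt(2)*k^2/4 - 7*k^2/2 - 21*sqrt(2)*k/4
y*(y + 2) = y^2 + 2*y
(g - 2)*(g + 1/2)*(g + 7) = g^3 + 11*g^2/2 - 23*g/2 - 7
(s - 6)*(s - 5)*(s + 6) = s^3 - 5*s^2 - 36*s + 180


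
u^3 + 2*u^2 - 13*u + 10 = (u - 2)*(u - 1)*(u + 5)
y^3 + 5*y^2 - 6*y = y*(y - 1)*(y + 6)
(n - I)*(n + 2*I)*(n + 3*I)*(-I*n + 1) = -I*n^4 + 5*n^3 + 5*I*n^2 + 5*n + 6*I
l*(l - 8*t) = l^2 - 8*l*t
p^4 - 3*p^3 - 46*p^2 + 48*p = p*(p - 8)*(p - 1)*(p + 6)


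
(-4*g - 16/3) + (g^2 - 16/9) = g^2 - 4*g - 64/9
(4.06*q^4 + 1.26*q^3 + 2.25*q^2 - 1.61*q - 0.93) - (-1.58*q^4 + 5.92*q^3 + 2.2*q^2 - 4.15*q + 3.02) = 5.64*q^4 - 4.66*q^3 + 0.0499999999999998*q^2 + 2.54*q - 3.95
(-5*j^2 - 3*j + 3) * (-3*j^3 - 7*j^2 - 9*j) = 15*j^5 + 44*j^4 + 57*j^3 + 6*j^2 - 27*j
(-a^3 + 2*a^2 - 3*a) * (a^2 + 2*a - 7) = -a^5 + 8*a^3 - 20*a^2 + 21*a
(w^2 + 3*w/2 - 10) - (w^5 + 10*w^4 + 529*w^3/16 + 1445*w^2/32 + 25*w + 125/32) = -w^5 - 10*w^4 - 529*w^3/16 - 1413*w^2/32 - 47*w/2 - 445/32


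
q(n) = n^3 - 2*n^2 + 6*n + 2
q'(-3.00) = 45.00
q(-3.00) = -61.00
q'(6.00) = 90.00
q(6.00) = 182.00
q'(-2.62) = 37.07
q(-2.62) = -45.43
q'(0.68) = 4.67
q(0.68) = 5.47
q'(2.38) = 13.47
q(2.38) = 18.43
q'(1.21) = 5.55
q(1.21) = 8.10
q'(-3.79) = 64.25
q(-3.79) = -103.91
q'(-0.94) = 12.41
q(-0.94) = -6.24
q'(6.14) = 94.54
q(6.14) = 194.92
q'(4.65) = 52.27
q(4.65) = 87.20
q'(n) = 3*n^2 - 4*n + 6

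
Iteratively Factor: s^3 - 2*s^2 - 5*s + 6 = (s - 3)*(s^2 + s - 2) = (s - 3)*(s - 1)*(s + 2)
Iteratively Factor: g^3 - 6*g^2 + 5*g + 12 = (g - 3)*(g^2 - 3*g - 4) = (g - 3)*(g + 1)*(g - 4)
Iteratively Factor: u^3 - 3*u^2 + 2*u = (u - 1)*(u^2 - 2*u) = (u - 2)*(u - 1)*(u)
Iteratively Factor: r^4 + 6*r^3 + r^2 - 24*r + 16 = (r + 4)*(r^3 + 2*r^2 - 7*r + 4) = (r + 4)^2*(r^2 - 2*r + 1) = (r - 1)*(r + 4)^2*(r - 1)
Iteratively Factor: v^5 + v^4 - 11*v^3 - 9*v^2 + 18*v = (v + 3)*(v^4 - 2*v^3 - 5*v^2 + 6*v) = (v - 1)*(v + 3)*(v^3 - v^2 - 6*v) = v*(v - 1)*(v + 3)*(v^2 - v - 6) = v*(v - 1)*(v + 2)*(v + 3)*(v - 3)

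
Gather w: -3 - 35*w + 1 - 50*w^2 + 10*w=-50*w^2 - 25*w - 2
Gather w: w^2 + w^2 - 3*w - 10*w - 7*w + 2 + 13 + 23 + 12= 2*w^2 - 20*w + 50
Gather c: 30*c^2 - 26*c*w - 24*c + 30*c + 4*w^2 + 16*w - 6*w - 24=30*c^2 + c*(6 - 26*w) + 4*w^2 + 10*w - 24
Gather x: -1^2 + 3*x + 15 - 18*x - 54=-15*x - 40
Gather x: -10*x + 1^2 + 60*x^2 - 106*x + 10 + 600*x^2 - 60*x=660*x^2 - 176*x + 11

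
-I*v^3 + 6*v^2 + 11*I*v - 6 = (v + 2*I)*(v + 3*I)*(-I*v + 1)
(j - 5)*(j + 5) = j^2 - 25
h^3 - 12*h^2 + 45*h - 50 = (h - 5)^2*(h - 2)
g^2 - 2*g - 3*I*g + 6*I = (g - 2)*(g - 3*I)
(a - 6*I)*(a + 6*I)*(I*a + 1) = I*a^3 + a^2 + 36*I*a + 36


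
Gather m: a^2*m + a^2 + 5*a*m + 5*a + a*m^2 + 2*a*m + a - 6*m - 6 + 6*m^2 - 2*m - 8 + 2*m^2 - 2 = a^2 + 6*a + m^2*(a + 8) + m*(a^2 + 7*a - 8) - 16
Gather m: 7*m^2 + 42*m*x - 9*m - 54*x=7*m^2 + m*(42*x - 9) - 54*x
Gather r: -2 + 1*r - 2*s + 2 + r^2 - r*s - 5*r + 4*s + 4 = r^2 + r*(-s - 4) + 2*s + 4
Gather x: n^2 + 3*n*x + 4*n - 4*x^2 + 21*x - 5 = n^2 + 4*n - 4*x^2 + x*(3*n + 21) - 5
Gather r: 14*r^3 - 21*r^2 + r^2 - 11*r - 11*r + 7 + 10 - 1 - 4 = 14*r^3 - 20*r^2 - 22*r + 12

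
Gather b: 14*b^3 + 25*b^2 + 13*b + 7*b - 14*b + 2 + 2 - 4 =14*b^3 + 25*b^2 + 6*b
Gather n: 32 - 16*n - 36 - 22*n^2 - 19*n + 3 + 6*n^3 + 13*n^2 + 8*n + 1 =6*n^3 - 9*n^2 - 27*n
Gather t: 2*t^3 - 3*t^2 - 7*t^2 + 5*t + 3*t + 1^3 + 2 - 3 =2*t^3 - 10*t^2 + 8*t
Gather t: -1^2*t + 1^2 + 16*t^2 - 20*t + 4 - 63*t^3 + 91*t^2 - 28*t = -63*t^3 + 107*t^2 - 49*t + 5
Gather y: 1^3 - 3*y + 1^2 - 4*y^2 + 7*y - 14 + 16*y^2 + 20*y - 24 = 12*y^2 + 24*y - 36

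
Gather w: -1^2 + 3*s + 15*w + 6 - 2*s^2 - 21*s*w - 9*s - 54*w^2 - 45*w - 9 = -2*s^2 - 6*s - 54*w^2 + w*(-21*s - 30) - 4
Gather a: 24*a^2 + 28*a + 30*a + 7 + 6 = 24*a^2 + 58*a + 13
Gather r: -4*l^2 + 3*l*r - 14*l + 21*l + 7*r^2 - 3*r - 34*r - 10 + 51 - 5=-4*l^2 + 7*l + 7*r^2 + r*(3*l - 37) + 36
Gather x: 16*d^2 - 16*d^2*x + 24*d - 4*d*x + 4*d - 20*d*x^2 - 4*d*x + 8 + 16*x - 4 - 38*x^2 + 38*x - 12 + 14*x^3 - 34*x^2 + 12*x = 16*d^2 + 28*d + 14*x^3 + x^2*(-20*d - 72) + x*(-16*d^2 - 8*d + 66) - 8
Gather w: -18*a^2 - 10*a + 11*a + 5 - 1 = -18*a^2 + a + 4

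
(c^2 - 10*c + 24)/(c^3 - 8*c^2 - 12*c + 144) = (c - 4)/(c^2 - 2*c - 24)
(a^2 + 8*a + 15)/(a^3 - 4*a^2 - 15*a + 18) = (a + 5)/(a^2 - 7*a + 6)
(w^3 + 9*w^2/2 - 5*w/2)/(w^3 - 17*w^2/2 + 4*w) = (w + 5)/(w - 8)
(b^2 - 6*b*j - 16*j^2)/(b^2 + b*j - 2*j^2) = (b - 8*j)/(b - j)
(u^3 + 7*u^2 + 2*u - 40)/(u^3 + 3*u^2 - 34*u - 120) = (u - 2)/(u - 6)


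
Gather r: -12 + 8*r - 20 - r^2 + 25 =-r^2 + 8*r - 7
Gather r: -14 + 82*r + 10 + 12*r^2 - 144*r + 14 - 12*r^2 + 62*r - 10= 0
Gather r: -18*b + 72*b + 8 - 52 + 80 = 54*b + 36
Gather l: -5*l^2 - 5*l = -5*l^2 - 5*l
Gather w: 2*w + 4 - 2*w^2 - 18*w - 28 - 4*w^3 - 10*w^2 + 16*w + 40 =-4*w^3 - 12*w^2 + 16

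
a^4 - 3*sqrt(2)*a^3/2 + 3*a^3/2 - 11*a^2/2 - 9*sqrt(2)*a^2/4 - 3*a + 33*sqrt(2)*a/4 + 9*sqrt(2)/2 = (a - 2)*(a + 1/2)*(a + 3)*(a - 3*sqrt(2)/2)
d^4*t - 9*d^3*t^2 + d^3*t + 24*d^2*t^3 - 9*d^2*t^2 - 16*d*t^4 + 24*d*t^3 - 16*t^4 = (d - 4*t)^2*(d - t)*(d*t + t)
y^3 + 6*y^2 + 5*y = y*(y + 1)*(y + 5)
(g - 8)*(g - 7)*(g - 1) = g^3 - 16*g^2 + 71*g - 56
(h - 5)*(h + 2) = h^2 - 3*h - 10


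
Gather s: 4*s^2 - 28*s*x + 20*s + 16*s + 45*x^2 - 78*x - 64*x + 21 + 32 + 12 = 4*s^2 + s*(36 - 28*x) + 45*x^2 - 142*x + 65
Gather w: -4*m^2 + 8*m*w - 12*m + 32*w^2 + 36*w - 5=-4*m^2 - 12*m + 32*w^2 + w*(8*m + 36) - 5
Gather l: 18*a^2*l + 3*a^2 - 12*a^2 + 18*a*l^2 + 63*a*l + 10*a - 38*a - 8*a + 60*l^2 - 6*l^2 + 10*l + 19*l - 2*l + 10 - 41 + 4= -9*a^2 - 36*a + l^2*(18*a + 54) + l*(18*a^2 + 63*a + 27) - 27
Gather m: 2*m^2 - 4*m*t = 2*m^2 - 4*m*t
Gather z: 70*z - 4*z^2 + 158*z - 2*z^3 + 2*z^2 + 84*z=-2*z^3 - 2*z^2 + 312*z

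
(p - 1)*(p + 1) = p^2 - 1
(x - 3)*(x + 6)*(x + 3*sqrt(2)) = x^3 + 3*x^2 + 3*sqrt(2)*x^2 - 18*x + 9*sqrt(2)*x - 54*sqrt(2)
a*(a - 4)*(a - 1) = a^3 - 5*a^2 + 4*a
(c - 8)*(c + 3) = c^2 - 5*c - 24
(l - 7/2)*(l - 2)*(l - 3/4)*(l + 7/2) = l^4 - 11*l^3/4 - 43*l^2/4 + 539*l/16 - 147/8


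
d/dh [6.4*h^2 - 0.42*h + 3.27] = 12.8*h - 0.42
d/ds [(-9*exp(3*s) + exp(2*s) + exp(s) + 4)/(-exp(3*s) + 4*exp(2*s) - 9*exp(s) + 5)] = (-35*exp(4*s) + 164*exp(3*s) - 136*exp(2*s) - 22*exp(s) + 41)*exp(s)/(exp(6*s) - 8*exp(5*s) + 34*exp(4*s) - 82*exp(3*s) + 121*exp(2*s) - 90*exp(s) + 25)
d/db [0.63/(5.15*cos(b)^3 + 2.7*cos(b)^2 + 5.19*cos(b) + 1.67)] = (9.7335*cos(b)^2 + 3.402*cos(b) + 3.2697)*sin(b)/(5.15*cos(b)^3 + 2.7*cos(b)^2 + 5.19*cos(b) + 1.67)^2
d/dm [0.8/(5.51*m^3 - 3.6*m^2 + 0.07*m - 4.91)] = (-13.224*m^2 + 5.76*m - 0.056)/(5.51*m^3 - 3.6*m^2 + 0.07*m - 4.91)^2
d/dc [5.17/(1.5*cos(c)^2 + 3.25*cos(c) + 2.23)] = (15.51*cos(c) + 16.8025)*sin(c)/(1.5*cos(c)^2 + 3.25*cos(c) + 2.23)^2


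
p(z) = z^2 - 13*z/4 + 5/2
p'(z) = 2*z - 13/4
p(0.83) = 0.49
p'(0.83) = -1.59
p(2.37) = 0.41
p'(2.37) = 1.49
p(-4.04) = 31.95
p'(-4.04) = -11.33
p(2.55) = 0.72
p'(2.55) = 1.85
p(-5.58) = 51.77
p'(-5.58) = -14.41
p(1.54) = -0.13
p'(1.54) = -0.17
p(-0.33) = 3.68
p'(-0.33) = -3.91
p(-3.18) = 22.95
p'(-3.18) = -9.61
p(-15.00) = 276.25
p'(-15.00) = -33.25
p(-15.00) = 276.25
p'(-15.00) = -33.25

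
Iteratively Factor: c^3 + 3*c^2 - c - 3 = (c + 3)*(c^2 - 1) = (c - 1)*(c + 3)*(c + 1)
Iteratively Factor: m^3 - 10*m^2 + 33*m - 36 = (m - 4)*(m^2 - 6*m + 9) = (m - 4)*(m - 3)*(m - 3)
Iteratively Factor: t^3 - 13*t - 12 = (t + 1)*(t^2 - t - 12) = (t - 4)*(t + 1)*(t + 3)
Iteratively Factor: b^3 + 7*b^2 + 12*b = (b + 4)*(b^2 + 3*b) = b*(b + 4)*(b + 3)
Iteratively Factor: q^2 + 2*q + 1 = (q + 1)*(q + 1)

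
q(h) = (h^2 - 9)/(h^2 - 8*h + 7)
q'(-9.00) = -0.04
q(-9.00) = 0.45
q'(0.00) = -1.47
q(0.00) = -1.29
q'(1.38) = -9.44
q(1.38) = 3.32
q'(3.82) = -0.83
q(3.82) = -0.62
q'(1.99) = -1.63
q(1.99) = 1.02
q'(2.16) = -1.28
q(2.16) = 0.77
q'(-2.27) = -0.20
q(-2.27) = -0.13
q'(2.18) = -1.24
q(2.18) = 0.75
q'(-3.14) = -0.14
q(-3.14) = 0.02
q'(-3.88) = -0.11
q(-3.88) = 0.11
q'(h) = 2*h/(h^2 - 8*h + 7) + (8 - 2*h)*(h^2 - 9)/(h^2 - 8*h + 7)^2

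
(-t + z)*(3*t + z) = -3*t^2 + 2*t*z + z^2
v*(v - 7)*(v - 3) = v^3 - 10*v^2 + 21*v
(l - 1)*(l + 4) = l^2 + 3*l - 4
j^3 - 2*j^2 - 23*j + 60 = (j - 4)*(j - 3)*(j + 5)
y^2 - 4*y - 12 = (y - 6)*(y + 2)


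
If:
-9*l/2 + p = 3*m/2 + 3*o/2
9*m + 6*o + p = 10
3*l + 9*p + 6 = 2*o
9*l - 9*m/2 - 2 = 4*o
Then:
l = -44/699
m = 5116/699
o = -2068/233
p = -610/233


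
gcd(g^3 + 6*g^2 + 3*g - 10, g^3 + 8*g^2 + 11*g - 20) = g^2 + 4*g - 5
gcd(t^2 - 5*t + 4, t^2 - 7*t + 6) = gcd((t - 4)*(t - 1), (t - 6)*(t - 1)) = t - 1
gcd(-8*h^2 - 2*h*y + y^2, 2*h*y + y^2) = 2*h + y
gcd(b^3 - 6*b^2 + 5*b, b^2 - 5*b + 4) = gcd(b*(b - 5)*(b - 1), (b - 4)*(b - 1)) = b - 1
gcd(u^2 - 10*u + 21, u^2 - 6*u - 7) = u - 7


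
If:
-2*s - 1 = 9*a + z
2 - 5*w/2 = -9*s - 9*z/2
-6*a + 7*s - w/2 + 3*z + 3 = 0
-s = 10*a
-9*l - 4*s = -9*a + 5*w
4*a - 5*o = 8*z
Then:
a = 5/349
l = 2395/3141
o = 2372/1745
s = -50/349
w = -430/349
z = -294/349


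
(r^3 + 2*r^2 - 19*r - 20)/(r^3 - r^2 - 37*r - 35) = (r - 4)/(r - 7)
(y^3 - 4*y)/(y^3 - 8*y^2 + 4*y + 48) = y*(y - 2)/(y^2 - 10*y + 24)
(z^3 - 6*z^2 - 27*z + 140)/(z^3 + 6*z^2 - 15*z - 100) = (z - 7)/(z + 5)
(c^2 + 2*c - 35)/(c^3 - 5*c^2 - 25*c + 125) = (c + 7)/(c^2 - 25)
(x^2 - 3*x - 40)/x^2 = 1 - 3/x - 40/x^2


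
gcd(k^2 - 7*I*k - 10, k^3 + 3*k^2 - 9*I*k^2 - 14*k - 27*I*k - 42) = k - 2*I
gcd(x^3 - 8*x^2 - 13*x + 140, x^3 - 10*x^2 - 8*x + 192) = x + 4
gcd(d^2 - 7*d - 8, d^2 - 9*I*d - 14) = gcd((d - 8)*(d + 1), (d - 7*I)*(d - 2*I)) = 1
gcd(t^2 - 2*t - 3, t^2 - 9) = t - 3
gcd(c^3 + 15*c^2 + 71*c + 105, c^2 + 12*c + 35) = c^2 + 12*c + 35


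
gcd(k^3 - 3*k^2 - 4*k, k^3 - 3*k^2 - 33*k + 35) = 1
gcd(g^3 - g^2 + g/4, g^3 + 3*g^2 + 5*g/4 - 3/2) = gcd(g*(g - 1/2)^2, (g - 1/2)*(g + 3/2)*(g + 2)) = g - 1/2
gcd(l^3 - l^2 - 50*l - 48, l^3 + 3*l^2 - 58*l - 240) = l^2 - 2*l - 48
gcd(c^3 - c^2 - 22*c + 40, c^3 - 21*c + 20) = c^2 + c - 20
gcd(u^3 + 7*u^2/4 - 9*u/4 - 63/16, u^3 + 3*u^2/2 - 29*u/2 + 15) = u - 3/2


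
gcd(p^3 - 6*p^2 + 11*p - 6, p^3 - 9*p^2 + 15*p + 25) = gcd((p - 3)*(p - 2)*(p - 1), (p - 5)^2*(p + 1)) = 1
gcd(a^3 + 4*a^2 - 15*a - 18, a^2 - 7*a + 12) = a - 3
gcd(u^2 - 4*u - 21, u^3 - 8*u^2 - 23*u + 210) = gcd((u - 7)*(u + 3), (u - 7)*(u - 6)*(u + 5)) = u - 7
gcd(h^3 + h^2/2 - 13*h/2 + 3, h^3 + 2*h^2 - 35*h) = 1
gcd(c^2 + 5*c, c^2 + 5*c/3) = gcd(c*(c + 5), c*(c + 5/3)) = c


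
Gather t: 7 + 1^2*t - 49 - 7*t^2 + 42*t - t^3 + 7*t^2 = -t^3 + 43*t - 42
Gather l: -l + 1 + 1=2 - l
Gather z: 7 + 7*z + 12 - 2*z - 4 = 5*z + 15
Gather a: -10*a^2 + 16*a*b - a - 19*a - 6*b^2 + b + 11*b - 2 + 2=-10*a^2 + a*(16*b - 20) - 6*b^2 + 12*b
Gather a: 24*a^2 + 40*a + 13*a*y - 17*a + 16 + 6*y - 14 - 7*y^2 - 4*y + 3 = 24*a^2 + a*(13*y + 23) - 7*y^2 + 2*y + 5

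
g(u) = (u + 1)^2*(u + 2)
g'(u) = (u + 1)^2 + (u + 2)*(2*u + 2)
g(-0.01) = 1.95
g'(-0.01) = 4.92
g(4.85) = 234.42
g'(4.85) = 114.37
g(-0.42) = 0.53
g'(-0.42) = 2.17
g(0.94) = 11.06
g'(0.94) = 15.17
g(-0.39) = 0.60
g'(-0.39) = 2.34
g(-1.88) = 0.09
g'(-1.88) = 0.56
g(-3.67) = -11.91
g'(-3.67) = 16.05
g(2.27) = 45.66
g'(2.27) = 38.62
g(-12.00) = -1210.00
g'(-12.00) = 341.00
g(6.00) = 392.00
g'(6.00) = 161.00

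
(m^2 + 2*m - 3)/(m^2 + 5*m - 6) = (m + 3)/(m + 6)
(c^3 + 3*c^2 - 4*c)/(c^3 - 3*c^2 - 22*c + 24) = c/(c - 6)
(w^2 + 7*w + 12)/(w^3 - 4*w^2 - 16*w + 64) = (w + 3)/(w^2 - 8*w + 16)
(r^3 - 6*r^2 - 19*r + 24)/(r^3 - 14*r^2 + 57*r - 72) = (r^2 + 2*r - 3)/(r^2 - 6*r + 9)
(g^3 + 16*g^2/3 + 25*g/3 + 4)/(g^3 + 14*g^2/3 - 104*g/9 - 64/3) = 3*(g^2 + 4*g + 3)/(3*g^2 + 10*g - 48)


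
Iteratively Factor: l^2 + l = (l)*(l + 1)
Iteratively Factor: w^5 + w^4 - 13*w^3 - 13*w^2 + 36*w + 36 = (w - 3)*(w^4 + 4*w^3 - w^2 - 16*w - 12) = (w - 3)*(w - 2)*(w^3 + 6*w^2 + 11*w + 6) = (w - 3)*(w - 2)*(w + 2)*(w^2 + 4*w + 3) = (w - 3)*(w - 2)*(w + 1)*(w + 2)*(w + 3)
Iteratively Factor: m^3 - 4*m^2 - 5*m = (m)*(m^2 - 4*m - 5) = m*(m + 1)*(m - 5)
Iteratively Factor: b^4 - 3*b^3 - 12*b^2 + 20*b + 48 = (b - 4)*(b^3 + b^2 - 8*b - 12) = (b - 4)*(b + 2)*(b^2 - b - 6) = (b - 4)*(b - 3)*(b + 2)*(b + 2)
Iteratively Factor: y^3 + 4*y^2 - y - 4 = (y - 1)*(y^2 + 5*y + 4) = (y - 1)*(y + 1)*(y + 4)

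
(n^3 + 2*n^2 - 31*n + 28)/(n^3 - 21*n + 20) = (n + 7)/(n + 5)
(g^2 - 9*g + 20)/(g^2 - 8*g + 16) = (g - 5)/(g - 4)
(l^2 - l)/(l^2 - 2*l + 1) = l/(l - 1)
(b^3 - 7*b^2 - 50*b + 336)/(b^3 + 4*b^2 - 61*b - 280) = (b - 6)/(b + 5)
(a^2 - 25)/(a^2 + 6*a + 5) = (a - 5)/(a + 1)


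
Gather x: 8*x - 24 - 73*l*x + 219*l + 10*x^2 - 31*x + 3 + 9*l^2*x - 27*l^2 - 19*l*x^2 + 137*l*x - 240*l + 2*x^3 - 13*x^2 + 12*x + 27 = -27*l^2 - 21*l + 2*x^3 + x^2*(-19*l - 3) + x*(9*l^2 + 64*l - 11) + 6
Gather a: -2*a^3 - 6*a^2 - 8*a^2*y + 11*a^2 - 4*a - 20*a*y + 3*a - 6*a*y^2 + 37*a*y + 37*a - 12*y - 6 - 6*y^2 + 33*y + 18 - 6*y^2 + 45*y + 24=-2*a^3 + a^2*(5 - 8*y) + a*(-6*y^2 + 17*y + 36) - 12*y^2 + 66*y + 36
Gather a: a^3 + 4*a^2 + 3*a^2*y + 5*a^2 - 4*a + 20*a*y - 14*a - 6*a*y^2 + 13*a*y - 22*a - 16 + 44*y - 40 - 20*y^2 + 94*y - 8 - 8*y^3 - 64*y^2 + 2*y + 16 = a^3 + a^2*(3*y + 9) + a*(-6*y^2 + 33*y - 40) - 8*y^3 - 84*y^2 + 140*y - 48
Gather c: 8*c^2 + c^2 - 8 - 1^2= 9*c^2 - 9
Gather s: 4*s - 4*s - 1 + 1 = 0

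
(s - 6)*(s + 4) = s^2 - 2*s - 24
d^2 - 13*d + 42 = (d - 7)*(d - 6)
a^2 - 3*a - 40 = (a - 8)*(a + 5)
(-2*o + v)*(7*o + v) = -14*o^2 + 5*o*v + v^2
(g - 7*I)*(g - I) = g^2 - 8*I*g - 7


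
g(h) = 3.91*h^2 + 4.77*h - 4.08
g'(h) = 7.82*h + 4.77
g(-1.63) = -1.47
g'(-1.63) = -7.98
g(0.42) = -1.39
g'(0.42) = 8.05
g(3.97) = 76.48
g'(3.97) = 35.82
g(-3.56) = 28.49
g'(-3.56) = -23.07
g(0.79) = 2.13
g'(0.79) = 10.95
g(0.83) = 2.57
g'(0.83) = 11.26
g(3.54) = 61.80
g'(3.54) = 32.45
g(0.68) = 0.97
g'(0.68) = 10.09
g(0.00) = -4.08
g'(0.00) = 4.77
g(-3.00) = 16.80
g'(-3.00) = -18.69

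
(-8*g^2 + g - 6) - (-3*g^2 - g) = -5*g^2 + 2*g - 6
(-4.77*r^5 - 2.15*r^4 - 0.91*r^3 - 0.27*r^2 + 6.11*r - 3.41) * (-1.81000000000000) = 8.6337*r^5 + 3.8915*r^4 + 1.6471*r^3 + 0.4887*r^2 - 11.0591*r + 6.1721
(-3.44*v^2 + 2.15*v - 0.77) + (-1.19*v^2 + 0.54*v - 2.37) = -4.63*v^2 + 2.69*v - 3.14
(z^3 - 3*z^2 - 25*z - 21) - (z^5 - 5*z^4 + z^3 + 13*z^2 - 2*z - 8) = -z^5 + 5*z^4 - 16*z^2 - 23*z - 13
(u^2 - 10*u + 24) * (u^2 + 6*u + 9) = u^4 - 4*u^3 - 27*u^2 + 54*u + 216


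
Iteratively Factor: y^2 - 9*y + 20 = (y - 5)*(y - 4)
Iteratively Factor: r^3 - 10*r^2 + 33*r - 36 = (r - 3)*(r^2 - 7*r + 12) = (r - 3)^2*(r - 4)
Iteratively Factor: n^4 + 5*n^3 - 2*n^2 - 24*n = (n + 4)*(n^3 + n^2 - 6*n) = n*(n + 4)*(n^2 + n - 6) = n*(n - 2)*(n + 4)*(n + 3)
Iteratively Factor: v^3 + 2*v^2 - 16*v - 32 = (v + 4)*(v^2 - 2*v - 8) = (v - 4)*(v + 4)*(v + 2)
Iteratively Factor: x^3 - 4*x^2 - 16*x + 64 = (x - 4)*(x^2 - 16) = (x - 4)*(x + 4)*(x - 4)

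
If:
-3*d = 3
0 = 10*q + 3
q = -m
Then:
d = -1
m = 3/10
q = -3/10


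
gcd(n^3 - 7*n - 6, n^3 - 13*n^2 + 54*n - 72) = n - 3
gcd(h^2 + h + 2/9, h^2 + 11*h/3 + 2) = h + 2/3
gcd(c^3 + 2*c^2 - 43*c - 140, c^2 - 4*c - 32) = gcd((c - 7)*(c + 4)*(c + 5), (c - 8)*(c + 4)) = c + 4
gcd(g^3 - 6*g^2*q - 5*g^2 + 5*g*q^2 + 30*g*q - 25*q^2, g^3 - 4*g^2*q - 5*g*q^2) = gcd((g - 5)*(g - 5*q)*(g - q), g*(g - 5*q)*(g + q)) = -g + 5*q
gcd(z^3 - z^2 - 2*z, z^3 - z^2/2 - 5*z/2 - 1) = z^2 - z - 2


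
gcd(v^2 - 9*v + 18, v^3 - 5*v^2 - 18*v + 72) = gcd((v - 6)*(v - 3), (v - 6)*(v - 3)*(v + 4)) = v^2 - 9*v + 18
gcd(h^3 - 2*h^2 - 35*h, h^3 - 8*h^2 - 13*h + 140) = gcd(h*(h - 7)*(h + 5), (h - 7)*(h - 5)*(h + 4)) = h - 7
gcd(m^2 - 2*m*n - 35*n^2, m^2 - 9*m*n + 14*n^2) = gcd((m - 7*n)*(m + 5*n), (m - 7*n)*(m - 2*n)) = m - 7*n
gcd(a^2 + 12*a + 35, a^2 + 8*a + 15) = a + 5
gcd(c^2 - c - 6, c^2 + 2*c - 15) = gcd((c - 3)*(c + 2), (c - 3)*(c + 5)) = c - 3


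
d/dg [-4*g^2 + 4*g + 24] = 4 - 8*g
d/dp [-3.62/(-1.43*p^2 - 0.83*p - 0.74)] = (-10.3532*p - 3.0046)/(1.43*p^2 + 0.83*p + 0.74)^2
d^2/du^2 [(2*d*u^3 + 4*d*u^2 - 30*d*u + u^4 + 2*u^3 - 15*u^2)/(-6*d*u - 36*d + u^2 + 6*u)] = 2*(-4*u*(-3*d + u + 3)^2*(2*d*u^2 + 4*d*u - 30*d + u^3 + 2*u^2 - 15*u) + (6*d*u + 36*d - u^2 - 6*u)^2*(-6*d*u - 4*d - 6*u^2 - 6*u + 15) + (6*d*u + 36*d - u^2 - 6*u)*(-2*d*u^3 - 4*d*u^2 + 30*d*u - u^4 - 2*u^3 + 15*u^2 - 4*(-3*d + u + 3)*(3*d*u^2 + 4*d*u - 15*d + 2*u^3 + 3*u^2 - 15*u)))/(6*d*u + 36*d - u^2 - 6*u)^3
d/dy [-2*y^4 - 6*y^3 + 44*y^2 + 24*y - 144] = -8*y^3 - 18*y^2 + 88*y + 24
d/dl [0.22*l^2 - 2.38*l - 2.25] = 0.44*l - 2.38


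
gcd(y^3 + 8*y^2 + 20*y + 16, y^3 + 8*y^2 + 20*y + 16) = y^3 + 8*y^2 + 20*y + 16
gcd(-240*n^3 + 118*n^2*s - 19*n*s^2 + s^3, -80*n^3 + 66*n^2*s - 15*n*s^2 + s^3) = 40*n^2 - 13*n*s + s^2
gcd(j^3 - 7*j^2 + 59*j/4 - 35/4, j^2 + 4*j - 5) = j - 1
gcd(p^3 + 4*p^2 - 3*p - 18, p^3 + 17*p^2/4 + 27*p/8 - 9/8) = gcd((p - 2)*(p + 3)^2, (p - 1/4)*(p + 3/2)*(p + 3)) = p + 3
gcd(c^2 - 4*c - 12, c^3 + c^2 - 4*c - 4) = c + 2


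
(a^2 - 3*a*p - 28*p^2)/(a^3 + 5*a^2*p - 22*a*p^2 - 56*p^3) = (a^2 - 3*a*p - 28*p^2)/(a^3 + 5*a^2*p - 22*a*p^2 - 56*p^3)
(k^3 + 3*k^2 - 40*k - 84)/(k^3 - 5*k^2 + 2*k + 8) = (k^3 + 3*k^2 - 40*k - 84)/(k^3 - 5*k^2 + 2*k + 8)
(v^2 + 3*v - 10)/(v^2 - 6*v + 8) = (v + 5)/(v - 4)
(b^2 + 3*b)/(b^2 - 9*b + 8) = b*(b + 3)/(b^2 - 9*b + 8)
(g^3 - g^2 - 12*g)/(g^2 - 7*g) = (g^2 - g - 12)/(g - 7)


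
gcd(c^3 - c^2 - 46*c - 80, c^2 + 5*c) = c + 5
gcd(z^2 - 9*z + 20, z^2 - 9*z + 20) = z^2 - 9*z + 20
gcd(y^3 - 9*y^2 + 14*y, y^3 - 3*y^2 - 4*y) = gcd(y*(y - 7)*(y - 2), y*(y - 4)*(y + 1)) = y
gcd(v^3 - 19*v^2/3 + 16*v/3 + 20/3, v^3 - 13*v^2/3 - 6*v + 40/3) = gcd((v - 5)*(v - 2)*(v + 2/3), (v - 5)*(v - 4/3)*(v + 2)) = v - 5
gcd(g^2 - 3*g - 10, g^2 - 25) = g - 5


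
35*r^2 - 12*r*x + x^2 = (-7*r + x)*(-5*r + x)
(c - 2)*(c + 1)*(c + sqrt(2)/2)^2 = c^4 - c^3 + sqrt(2)*c^3 - 3*c^2/2 - sqrt(2)*c^2 - 2*sqrt(2)*c - c/2 - 1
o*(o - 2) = o^2 - 2*o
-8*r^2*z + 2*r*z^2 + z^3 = z*(-2*r + z)*(4*r + z)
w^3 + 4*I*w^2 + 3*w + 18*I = (w - 2*I)*(w + 3*I)^2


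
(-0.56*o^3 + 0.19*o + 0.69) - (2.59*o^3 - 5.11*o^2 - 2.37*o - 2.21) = -3.15*o^3 + 5.11*o^2 + 2.56*o + 2.9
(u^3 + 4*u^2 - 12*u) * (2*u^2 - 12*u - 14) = 2*u^5 - 4*u^4 - 86*u^3 + 88*u^2 + 168*u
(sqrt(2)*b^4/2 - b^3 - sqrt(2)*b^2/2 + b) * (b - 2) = sqrt(2)*b^5/2 - sqrt(2)*b^4 - b^4 - sqrt(2)*b^3/2 + 2*b^3 + b^2 + sqrt(2)*b^2 - 2*b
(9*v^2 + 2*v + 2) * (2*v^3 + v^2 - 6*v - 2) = 18*v^5 + 13*v^4 - 48*v^3 - 28*v^2 - 16*v - 4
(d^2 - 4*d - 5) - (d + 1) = d^2 - 5*d - 6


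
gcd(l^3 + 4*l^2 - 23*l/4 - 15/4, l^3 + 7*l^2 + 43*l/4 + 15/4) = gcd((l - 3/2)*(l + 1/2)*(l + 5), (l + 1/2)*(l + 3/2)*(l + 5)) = l^2 + 11*l/2 + 5/2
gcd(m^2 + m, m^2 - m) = m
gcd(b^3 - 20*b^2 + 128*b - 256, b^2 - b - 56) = b - 8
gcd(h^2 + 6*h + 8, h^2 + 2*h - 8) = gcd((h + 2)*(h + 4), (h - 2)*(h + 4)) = h + 4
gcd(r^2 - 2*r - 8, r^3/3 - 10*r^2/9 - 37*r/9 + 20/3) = 1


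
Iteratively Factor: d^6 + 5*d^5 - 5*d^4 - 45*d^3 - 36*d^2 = (d + 4)*(d^5 + d^4 - 9*d^3 - 9*d^2) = d*(d + 4)*(d^4 + d^3 - 9*d^2 - 9*d) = d^2*(d + 4)*(d^3 + d^2 - 9*d - 9) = d^2*(d + 1)*(d + 4)*(d^2 - 9) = d^2*(d + 1)*(d + 3)*(d + 4)*(d - 3)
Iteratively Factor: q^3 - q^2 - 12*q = (q - 4)*(q^2 + 3*q) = (q - 4)*(q + 3)*(q)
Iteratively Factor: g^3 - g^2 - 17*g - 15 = (g - 5)*(g^2 + 4*g + 3) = (g - 5)*(g + 3)*(g + 1)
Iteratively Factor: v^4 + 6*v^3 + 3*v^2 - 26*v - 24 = (v + 3)*(v^3 + 3*v^2 - 6*v - 8) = (v - 2)*(v + 3)*(v^2 + 5*v + 4) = (v - 2)*(v + 1)*(v + 3)*(v + 4)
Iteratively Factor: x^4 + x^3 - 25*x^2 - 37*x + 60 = (x - 1)*(x^3 + 2*x^2 - 23*x - 60) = (x - 1)*(x + 3)*(x^2 - x - 20) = (x - 1)*(x + 3)*(x + 4)*(x - 5)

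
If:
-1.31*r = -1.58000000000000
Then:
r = 1.21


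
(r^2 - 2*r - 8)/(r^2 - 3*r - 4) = (r + 2)/(r + 1)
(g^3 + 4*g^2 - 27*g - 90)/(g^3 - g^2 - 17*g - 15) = (g + 6)/(g + 1)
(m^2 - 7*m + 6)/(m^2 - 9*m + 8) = (m - 6)/(m - 8)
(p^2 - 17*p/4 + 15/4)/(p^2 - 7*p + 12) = (p - 5/4)/(p - 4)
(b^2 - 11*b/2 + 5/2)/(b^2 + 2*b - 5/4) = 2*(b - 5)/(2*b + 5)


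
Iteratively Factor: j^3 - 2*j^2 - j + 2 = (j + 1)*(j^2 - 3*j + 2) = (j - 2)*(j + 1)*(j - 1)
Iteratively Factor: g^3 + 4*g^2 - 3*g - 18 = (g + 3)*(g^2 + g - 6) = (g + 3)^2*(g - 2)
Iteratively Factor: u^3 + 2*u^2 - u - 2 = (u + 2)*(u^2 - 1) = (u + 1)*(u + 2)*(u - 1)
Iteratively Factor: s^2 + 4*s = (s)*(s + 4)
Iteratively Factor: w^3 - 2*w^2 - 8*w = (w)*(w^2 - 2*w - 8) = w*(w + 2)*(w - 4)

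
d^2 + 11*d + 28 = (d + 4)*(d + 7)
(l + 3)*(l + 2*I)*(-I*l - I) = -I*l^3 + 2*l^2 - 4*I*l^2 + 8*l - 3*I*l + 6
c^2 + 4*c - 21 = (c - 3)*(c + 7)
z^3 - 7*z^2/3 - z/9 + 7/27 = (z - 7/3)*(z - 1/3)*(z + 1/3)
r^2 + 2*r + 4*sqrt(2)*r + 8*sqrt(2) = (r + 2)*(r + 4*sqrt(2))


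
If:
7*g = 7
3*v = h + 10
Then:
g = 1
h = 3*v - 10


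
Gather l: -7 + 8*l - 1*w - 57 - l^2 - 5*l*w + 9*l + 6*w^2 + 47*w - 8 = -l^2 + l*(17 - 5*w) + 6*w^2 + 46*w - 72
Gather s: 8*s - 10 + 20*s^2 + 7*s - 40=20*s^2 + 15*s - 50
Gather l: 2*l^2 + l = 2*l^2 + l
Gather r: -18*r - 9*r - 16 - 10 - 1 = -27*r - 27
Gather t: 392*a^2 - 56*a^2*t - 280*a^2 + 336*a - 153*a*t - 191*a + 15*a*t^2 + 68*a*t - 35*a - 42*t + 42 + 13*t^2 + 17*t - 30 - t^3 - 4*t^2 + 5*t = 112*a^2 + 110*a - t^3 + t^2*(15*a + 9) + t*(-56*a^2 - 85*a - 20) + 12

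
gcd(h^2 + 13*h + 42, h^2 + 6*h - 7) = h + 7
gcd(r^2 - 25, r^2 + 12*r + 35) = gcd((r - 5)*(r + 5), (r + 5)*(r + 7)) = r + 5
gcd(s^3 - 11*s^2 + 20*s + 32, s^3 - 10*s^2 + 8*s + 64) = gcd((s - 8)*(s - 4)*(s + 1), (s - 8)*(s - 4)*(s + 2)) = s^2 - 12*s + 32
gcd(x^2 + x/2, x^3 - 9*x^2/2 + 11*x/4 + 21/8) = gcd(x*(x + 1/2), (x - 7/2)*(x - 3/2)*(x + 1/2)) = x + 1/2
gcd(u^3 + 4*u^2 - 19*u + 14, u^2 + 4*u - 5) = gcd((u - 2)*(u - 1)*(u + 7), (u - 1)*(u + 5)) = u - 1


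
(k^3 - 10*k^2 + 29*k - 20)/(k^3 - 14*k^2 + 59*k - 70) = (k^2 - 5*k + 4)/(k^2 - 9*k + 14)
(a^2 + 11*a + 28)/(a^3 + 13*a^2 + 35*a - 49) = (a + 4)/(a^2 + 6*a - 7)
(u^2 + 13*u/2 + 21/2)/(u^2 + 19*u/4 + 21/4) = 2*(2*u + 7)/(4*u + 7)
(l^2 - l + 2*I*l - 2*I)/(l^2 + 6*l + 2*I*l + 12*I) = (l - 1)/(l + 6)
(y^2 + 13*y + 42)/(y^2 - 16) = (y^2 + 13*y + 42)/(y^2 - 16)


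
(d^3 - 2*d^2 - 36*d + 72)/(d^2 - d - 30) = (d^2 + 4*d - 12)/(d + 5)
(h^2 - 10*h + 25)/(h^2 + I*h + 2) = (h^2 - 10*h + 25)/(h^2 + I*h + 2)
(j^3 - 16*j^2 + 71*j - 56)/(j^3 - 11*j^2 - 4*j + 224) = (j - 1)/(j + 4)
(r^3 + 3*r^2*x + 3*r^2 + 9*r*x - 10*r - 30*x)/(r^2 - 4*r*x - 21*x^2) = (-r^2 - 3*r + 10)/(-r + 7*x)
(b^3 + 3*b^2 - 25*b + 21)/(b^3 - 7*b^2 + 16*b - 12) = (b^2 + 6*b - 7)/(b^2 - 4*b + 4)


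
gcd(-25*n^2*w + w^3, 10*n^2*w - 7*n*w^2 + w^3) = -5*n*w + w^2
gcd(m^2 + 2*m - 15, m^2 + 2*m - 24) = 1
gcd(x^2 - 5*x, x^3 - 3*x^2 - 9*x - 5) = x - 5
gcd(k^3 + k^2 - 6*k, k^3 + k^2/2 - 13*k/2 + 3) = k^2 + k - 6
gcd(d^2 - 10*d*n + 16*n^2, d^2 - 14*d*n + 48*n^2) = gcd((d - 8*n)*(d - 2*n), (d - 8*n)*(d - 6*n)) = d - 8*n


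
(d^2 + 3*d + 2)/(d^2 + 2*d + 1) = (d + 2)/(d + 1)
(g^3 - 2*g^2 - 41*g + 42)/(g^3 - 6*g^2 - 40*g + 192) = (g^2 - 8*g + 7)/(g^2 - 12*g + 32)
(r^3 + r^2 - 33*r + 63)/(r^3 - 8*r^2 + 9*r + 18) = (r^2 + 4*r - 21)/(r^2 - 5*r - 6)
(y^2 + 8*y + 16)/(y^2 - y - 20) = (y + 4)/(y - 5)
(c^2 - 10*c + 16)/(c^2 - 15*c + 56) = (c - 2)/(c - 7)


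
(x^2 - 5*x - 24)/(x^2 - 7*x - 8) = (x + 3)/(x + 1)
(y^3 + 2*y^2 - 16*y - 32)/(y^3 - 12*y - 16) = (y + 4)/(y + 2)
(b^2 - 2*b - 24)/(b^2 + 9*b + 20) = (b - 6)/(b + 5)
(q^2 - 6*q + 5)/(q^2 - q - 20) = (q - 1)/(q + 4)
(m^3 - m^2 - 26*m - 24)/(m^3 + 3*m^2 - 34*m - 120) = (m + 1)/(m + 5)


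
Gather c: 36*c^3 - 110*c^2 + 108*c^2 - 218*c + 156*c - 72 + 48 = 36*c^3 - 2*c^2 - 62*c - 24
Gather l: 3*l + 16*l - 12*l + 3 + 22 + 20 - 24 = 7*l + 21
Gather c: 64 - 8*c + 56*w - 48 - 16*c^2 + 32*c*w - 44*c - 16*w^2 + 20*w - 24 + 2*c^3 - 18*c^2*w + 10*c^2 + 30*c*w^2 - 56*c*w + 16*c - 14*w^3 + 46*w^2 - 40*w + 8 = 2*c^3 + c^2*(-18*w - 6) + c*(30*w^2 - 24*w - 36) - 14*w^3 + 30*w^2 + 36*w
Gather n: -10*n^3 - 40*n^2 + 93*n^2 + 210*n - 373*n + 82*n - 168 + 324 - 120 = -10*n^3 + 53*n^2 - 81*n + 36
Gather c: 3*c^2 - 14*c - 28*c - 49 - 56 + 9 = 3*c^2 - 42*c - 96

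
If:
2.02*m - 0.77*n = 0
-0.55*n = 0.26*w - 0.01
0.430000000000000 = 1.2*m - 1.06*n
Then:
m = -0.27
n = -0.71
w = 1.55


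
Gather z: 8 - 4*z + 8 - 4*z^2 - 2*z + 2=-4*z^2 - 6*z + 18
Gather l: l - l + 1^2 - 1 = 0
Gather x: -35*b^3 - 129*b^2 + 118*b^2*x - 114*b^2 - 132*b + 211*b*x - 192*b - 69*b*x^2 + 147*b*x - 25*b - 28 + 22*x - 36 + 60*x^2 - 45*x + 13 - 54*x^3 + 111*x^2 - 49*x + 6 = -35*b^3 - 243*b^2 - 349*b - 54*x^3 + x^2*(171 - 69*b) + x*(118*b^2 + 358*b - 72) - 45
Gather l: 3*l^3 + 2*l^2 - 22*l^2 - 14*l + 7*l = 3*l^3 - 20*l^2 - 7*l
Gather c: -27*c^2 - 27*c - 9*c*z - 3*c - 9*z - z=-27*c^2 + c*(-9*z - 30) - 10*z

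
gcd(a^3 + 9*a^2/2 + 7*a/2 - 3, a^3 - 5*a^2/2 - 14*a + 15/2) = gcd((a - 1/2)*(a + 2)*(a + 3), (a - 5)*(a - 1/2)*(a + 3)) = a^2 + 5*a/2 - 3/2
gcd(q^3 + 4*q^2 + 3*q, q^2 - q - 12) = q + 3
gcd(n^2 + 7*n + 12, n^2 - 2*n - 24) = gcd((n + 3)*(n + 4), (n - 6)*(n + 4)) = n + 4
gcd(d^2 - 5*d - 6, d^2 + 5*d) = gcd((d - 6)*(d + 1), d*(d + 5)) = 1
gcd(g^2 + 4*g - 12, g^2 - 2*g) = g - 2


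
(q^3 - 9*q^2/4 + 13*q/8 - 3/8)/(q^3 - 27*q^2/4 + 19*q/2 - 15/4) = (q - 1/2)/(q - 5)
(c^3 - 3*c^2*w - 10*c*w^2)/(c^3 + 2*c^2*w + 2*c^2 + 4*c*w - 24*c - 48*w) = c*(c - 5*w)/(c^2 + 2*c - 24)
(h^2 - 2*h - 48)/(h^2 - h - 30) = (-h^2 + 2*h + 48)/(-h^2 + h + 30)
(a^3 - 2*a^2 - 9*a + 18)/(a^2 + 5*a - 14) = (a^2 - 9)/(a + 7)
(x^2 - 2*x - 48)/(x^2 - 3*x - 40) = (x + 6)/(x + 5)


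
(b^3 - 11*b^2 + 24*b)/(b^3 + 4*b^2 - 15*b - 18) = b*(b - 8)/(b^2 + 7*b + 6)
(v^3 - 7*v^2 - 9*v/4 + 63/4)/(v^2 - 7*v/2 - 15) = (-4*v^3 + 28*v^2 + 9*v - 63)/(2*(-2*v^2 + 7*v + 30))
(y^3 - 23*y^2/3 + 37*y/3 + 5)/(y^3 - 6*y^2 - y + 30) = (y + 1/3)/(y + 2)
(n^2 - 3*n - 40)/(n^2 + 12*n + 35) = (n - 8)/(n + 7)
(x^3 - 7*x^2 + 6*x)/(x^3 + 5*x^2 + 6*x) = (x^2 - 7*x + 6)/(x^2 + 5*x + 6)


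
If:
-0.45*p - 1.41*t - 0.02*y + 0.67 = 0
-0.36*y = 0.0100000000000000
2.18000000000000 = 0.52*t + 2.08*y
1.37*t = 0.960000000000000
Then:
No Solution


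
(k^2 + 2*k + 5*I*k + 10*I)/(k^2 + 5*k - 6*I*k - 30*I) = (k^2 + k*(2 + 5*I) + 10*I)/(k^2 + k*(5 - 6*I) - 30*I)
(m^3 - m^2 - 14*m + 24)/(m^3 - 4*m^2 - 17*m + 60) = (m - 2)/(m - 5)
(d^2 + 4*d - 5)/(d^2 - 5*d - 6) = (-d^2 - 4*d + 5)/(-d^2 + 5*d + 6)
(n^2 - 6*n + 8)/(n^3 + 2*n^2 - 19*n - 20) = (n - 2)/(n^2 + 6*n + 5)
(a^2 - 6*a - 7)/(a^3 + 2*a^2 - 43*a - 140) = (a + 1)/(a^2 + 9*a + 20)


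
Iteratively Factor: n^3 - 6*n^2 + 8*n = (n)*(n^2 - 6*n + 8) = n*(n - 4)*(n - 2)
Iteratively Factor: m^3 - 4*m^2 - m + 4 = (m - 4)*(m^2 - 1) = (m - 4)*(m + 1)*(m - 1)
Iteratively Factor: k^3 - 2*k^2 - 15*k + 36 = (k + 4)*(k^2 - 6*k + 9) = (k - 3)*(k + 4)*(k - 3)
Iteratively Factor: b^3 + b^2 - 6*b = (b - 2)*(b^2 + 3*b) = b*(b - 2)*(b + 3)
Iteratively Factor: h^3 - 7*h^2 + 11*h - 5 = (h - 1)*(h^2 - 6*h + 5) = (h - 5)*(h - 1)*(h - 1)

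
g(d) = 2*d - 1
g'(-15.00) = 2.00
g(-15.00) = -31.00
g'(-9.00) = 2.00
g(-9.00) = -19.00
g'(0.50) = 2.00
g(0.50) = 0.00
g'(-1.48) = 2.00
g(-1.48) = -3.96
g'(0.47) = 2.00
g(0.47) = -0.06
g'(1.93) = 2.00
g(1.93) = 2.86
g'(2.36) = 2.00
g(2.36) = 3.72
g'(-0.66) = 2.00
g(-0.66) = -2.32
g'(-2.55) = 2.00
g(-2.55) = -6.10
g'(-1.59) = 2.00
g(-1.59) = -4.18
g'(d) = 2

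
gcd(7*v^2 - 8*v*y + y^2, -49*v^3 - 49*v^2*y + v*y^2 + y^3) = -7*v + y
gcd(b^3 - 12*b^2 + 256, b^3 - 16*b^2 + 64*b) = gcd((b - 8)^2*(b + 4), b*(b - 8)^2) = b^2 - 16*b + 64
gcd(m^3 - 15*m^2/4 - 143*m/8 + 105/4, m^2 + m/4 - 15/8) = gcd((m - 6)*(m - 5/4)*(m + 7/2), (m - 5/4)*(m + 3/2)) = m - 5/4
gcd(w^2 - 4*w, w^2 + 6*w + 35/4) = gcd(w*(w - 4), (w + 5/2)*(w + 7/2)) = 1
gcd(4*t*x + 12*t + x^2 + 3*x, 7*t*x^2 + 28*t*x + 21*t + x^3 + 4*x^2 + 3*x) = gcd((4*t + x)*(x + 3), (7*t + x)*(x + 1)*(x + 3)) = x + 3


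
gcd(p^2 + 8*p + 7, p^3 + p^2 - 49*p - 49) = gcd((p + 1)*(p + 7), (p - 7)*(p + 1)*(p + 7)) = p^2 + 8*p + 7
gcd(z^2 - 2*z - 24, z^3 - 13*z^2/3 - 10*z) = z - 6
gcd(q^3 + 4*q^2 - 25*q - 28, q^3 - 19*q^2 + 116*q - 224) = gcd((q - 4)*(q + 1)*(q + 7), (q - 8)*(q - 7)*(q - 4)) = q - 4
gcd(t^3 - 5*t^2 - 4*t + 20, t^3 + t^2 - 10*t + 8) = t - 2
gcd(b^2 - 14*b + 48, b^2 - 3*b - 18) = b - 6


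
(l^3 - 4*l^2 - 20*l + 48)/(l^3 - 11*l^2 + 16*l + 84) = (l^2 + 2*l - 8)/(l^2 - 5*l - 14)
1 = 1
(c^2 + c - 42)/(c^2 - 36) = (c + 7)/(c + 6)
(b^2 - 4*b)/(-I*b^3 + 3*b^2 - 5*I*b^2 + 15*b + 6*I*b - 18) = I*b*(b - 4)/(b^3 + b^2*(5 + 3*I) + 3*b*(-2 + 5*I) - 18*I)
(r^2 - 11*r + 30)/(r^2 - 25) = (r - 6)/(r + 5)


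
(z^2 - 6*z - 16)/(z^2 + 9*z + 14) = (z - 8)/(z + 7)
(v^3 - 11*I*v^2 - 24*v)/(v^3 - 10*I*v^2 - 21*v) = (v - 8*I)/(v - 7*I)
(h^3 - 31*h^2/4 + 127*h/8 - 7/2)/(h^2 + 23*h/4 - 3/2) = (h^2 - 15*h/2 + 14)/(h + 6)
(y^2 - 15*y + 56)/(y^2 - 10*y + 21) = (y - 8)/(y - 3)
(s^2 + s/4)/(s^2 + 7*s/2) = (4*s + 1)/(2*(2*s + 7))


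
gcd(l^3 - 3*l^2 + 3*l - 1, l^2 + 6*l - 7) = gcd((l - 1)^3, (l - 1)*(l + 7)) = l - 1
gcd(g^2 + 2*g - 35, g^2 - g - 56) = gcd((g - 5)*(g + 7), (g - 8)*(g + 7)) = g + 7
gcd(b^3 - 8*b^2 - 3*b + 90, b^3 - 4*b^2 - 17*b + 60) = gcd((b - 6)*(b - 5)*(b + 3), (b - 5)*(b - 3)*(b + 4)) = b - 5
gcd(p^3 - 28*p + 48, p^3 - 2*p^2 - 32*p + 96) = p^2 + 2*p - 24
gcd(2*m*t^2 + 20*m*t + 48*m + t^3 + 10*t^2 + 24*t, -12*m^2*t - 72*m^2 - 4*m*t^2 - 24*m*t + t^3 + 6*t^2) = 2*m*t + 12*m + t^2 + 6*t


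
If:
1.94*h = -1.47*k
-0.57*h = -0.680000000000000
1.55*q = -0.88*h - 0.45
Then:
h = 1.19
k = -1.57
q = -0.97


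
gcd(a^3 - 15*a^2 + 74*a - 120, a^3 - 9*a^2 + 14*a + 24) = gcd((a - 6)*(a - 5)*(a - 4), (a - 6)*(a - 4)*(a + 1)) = a^2 - 10*a + 24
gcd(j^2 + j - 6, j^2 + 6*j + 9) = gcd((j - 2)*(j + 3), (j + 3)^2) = j + 3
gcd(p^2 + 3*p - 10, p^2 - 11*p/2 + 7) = p - 2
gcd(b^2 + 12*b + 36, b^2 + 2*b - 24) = b + 6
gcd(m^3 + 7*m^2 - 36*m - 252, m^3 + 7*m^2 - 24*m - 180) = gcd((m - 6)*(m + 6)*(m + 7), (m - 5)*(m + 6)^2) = m + 6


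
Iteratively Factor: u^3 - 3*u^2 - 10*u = (u + 2)*(u^2 - 5*u) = u*(u + 2)*(u - 5)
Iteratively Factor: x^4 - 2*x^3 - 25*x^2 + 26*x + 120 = (x - 3)*(x^3 + x^2 - 22*x - 40) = (x - 3)*(x + 2)*(x^2 - x - 20) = (x - 3)*(x + 2)*(x + 4)*(x - 5)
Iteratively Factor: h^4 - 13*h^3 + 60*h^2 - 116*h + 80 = (h - 2)*(h^3 - 11*h^2 + 38*h - 40) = (h - 5)*(h - 2)*(h^2 - 6*h + 8) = (h - 5)*(h - 4)*(h - 2)*(h - 2)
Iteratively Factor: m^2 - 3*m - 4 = (m + 1)*(m - 4)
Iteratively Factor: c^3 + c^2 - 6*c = (c)*(c^2 + c - 6) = c*(c + 3)*(c - 2)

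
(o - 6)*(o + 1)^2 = o^3 - 4*o^2 - 11*o - 6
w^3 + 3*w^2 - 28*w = w*(w - 4)*(w + 7)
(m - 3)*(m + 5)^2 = m^3 + 7*m^2 - 5*m - 75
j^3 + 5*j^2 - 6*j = j*(j - 1)*(j + 6)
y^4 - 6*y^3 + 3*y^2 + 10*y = y*(y - 5)*(y - 2)*(y + 1)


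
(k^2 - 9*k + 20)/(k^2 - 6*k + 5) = (k - 4)/(k - 1)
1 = 1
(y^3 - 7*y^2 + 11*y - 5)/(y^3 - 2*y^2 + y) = (y - 5)/y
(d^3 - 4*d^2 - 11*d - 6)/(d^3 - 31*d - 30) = (d + 1)/(d + 5)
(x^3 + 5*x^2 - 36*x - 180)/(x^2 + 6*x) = x - 1 - 30/x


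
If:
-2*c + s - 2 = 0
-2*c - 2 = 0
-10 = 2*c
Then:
No Solution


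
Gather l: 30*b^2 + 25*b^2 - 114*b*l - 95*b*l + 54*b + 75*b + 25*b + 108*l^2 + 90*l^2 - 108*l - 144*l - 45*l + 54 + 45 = 55*b^2 + 154*b + 198*l^2 + l*(-209*b - 297) + 99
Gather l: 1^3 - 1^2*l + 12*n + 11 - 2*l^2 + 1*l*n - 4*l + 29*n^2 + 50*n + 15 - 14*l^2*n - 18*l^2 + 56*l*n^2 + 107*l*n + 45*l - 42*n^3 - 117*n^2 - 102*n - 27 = l^2*(-14*n - 20) + l*(56*n^2 + 108*n + 40) - 42*n^3 - 88*n^2 - 40*n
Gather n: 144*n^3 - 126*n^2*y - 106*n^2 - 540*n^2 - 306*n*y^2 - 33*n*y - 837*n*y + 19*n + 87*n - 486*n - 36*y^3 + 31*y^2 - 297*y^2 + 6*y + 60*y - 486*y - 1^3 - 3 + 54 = 144*n^3 + n^2*(-126*y - 646) + n*(-306*y^2 - 870*y - 380) - 36*y^3 - 266*y^2 - 420*y + 50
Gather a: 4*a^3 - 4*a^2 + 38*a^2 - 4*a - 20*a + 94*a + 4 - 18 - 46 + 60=4*a^3 + 34*a^2 + 70*a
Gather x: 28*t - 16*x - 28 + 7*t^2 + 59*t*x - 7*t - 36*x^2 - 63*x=7*t^2 + 21*t - 36*x^2 + x*(59*t - 79) - 28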